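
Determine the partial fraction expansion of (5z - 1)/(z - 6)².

(5z - 1) = P(z - 6) + Q. At z = 6: Q = 5·6 - 1 = 29. Coeff of z: P = 5
Result: 5/(z - 6) + 29/(z - 6)²


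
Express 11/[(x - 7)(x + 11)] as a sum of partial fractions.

11/(x - 7)(x + 11) = P/(x - 7) + Q/(x + 11). P = 11/(7 + 11) = 11/18, Q = 11/(-11 - 7) = -11/18
Result: (11/18)/(x - 7) - (11/18)/(x + 11)


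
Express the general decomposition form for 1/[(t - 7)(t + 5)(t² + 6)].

Two linear + quadratic: A/(t - 7) + B/(t + 5) + (Ct + D)/(t² + 6)


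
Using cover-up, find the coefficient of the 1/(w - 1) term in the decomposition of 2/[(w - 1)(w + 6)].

Cover (w - 1), set w=1: 2/((w + 6) at w=1) = 2/(7) = 2/7


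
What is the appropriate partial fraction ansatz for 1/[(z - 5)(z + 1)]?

Distinct linear factors: α/(z - 5) + β/(z + 1)


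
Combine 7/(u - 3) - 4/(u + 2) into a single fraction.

Common denominator (u - 3)(u + 2). Numerator: 7(u + 2) - 4(u - 3) = (7u + 14) - (4u - 12) = 3u + 26
Result: (3u + 26)/[(u - 3)(u + 2)]


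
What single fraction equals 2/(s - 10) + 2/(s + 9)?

Common denominator (s - 10)(s + 9). Numerator: 2(s + 9) + 2(s - 10) = (2s + 18) + (2s - 20) = 4s - 2
Result: (4s - 2)/[(s - 10)(s + 9)]


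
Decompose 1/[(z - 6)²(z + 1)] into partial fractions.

Cover-up at z=-1: C = 1/(-1 - 6)² = 1/49. Cover-up at z=6: B = 1/(6 + 1) = 1/7. Comparing z² coeff: A = -C = -1/49
Result: (-1/49)/(z - 6) + (1/7)/(z - 6)² + (1/49)/(z + 1)


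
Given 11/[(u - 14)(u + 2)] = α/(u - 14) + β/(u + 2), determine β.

Cover-up at u = -2: β = 11/(-2 - 14) = -11/16


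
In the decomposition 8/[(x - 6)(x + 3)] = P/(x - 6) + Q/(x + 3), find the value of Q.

Cover-up at x = -3: Q = 8/(-3 - 6) = -8/9


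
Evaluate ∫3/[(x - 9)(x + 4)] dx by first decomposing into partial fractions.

Decompose: 3/[(x - 9)(x + 4)] = (3/13)/(x - 9) - (3/13)/(x + 4). Integrate each term: (3/13) ln|(x - 9)| - (3/13) ln|(x + 4)| + C


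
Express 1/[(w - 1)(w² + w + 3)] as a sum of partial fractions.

Cover-up at w = 1: α = 1/(1² + 1·1 + 3) = 1/5. Then β = -α = -1/5, γ = -α·(1 + 1) = -2/5
Result: (1/5)/(w - 1) - ((1/5)w + 2/5)/(w² + w + 3)


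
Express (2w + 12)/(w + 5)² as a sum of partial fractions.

(2w + 12) = α(w + 5) + β. At w = -5: β = 2·(-5) + 12 = 2. Coeff of w: α = 2
Result: 2/(w + 5) + 2/(w + 5)²


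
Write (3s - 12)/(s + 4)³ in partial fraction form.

(3s - 12) = A(s + 4)² + B(s + 4) + C. At s = -4: C = 3·(-4) - 12 = -24. Coefficients: A = 0, B = 3
Result: 3/(s + 4)² - 24/(s + 4)³


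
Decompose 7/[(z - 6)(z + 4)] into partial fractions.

7/(z - 6)(z + 4) = α/(z - 6) + β/(z + 4). α = 7/(6 + 4) = 7/10, β = 7/(-4 - 6) = -7/10
Result: (7/10)/(z - 6) - (7/10)/(z + 4)


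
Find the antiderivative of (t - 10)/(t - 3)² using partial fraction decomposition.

Decompose: P = 1, Q = 1·3 - 10 = -7, so (t - 10)/(t - 3)² = 1/(t - 3) - 7/(t - 3)². Integrate: ∫ P/(t - 3) dt = ln|(t - 3)|; ∫ Q/(t - 3)² dt = 7/(t - 3). Sum: ln|(t - 3)| + 7/(t - 3) + C


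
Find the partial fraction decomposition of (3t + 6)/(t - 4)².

(3t + 6) = α(t - 4) + β. At t = 4: β = 3·4 + 6 = 18. Coeff of t: α = 3
Result: 3/(t - 4) + 18/(t - 4)²


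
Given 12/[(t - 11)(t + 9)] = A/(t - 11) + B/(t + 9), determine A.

Cover-up at t = 11: A = 12/(11 + 9) = 12/20 = 3/5


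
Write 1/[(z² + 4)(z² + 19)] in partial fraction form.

Coefficient matching gives A = C = 0, B = 1/(19-4) = 1/15, D = -B = -1/15
Result: (1/15)/(z² + 4) - (1/15)/(z² + 19)


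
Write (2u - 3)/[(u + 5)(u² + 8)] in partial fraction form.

At u=-5: P = (2·(-5) - 3)/((-5)² + 8) = -13/33. Q = -P = 13/33, R = 2 - (-5)·P = 1/33
Result: (-13/33)/(u + 5) + ((13/33)u + 1/33)/(u² + 8)


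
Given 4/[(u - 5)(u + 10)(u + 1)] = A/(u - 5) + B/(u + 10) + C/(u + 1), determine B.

Cover-up at u = -10: B = 4/[(-10 - 5)(-10 + 1)] = 4/[(-15)(-9)] = 4/135


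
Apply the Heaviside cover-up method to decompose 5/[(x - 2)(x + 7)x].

Cover (x - 2), x=2: A = 5/[(2 + 7)(2 - 0)] = 5/18. Cover (x + 7), x=-7: B = 5/[(-7 - 2)(-7 - 0)] = 5/63. Cover x, x=0: C = 5/[(0 - 2)(0 + 7)] = -5/14.
Result: (5/18)/(x - 2) + (5/63)/(x + 7) - (5/14)/x


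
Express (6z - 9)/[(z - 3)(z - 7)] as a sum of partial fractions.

At z=3: α = (6·3 - 9)/(3 - 7) = -9/4. At z=7: β = (6·7 - 9)/(7 - 3) = 33/4
Result: (-9/4)/(z - 3) + (33/4)/(z - 7)


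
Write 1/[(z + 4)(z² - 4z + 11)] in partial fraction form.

Cover-up at z = -4: A = 1/((-4)² - 4·(-4) + 11) = 1/43. Then B = -A = -1/43, C = -A·(-4 - 4) = 8/43
Result: (1/43)/(z + 4) - ((1/43)z - 8/43)/(z² - 4z + 11)


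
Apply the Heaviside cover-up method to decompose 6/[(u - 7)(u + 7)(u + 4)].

Cover (u - 7), u=7: α = 6/[(7 + 7)(7 + 4)] = 3/77. Cover (u + 7), u=-7: β = 6/[(-7 - 7)(-7 + 4)] = 1/7. Cover (u + 4), u=-4: γ = 6/[(-4 - 7)(-4 + 7)] = -2/11.
Result: (3/77)/(u - 7) + (1/7)/(u + 7) - (2/11)/(u + 4)


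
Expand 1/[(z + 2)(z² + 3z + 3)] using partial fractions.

Cover-up at z = -2: A = 1/((-2)² + 3·(-2) + 3) = 1. Then B = -A = -1, C = -A·(3 - 2) = -1
Result: 1/(z + 2) - (z + 1)/(z² + 3z + 3)


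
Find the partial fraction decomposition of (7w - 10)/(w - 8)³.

(7w - 10) = α(w - 8)² + β(w - 8) + γ. At w = 8: γ = 7·8 - 10 = 46. Coefficients: α = 0, β = 7
Result: 7/(w - 8)² + 46/(w - 8)³


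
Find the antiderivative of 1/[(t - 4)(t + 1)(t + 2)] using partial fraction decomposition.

Cover-up: P = 1/30, Q = -1/5, R = 1/6. Decomposition: (1/30)/(t - 4) - (1/5)/(t + 1) + (1/6)/(t + 2). Integrate each term: (1/30) ln|(t - 4)| - (1/5) ln|(t + 1)| + (1/6) ln|(t + 2)| + C


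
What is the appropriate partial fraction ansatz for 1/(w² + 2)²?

Repeated quadratic factor: (αw + β)/(w² + 2) + (γw + δ)/(w² + 2)²


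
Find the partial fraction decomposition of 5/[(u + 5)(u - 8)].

5/(u + 5)(u - 8) = A/(u + 5) + B/(u - 8). A = 5/(-5 - 8) = -5/13, B = 5/(8 + 5) = 5/13
Result: (-5/13)/(u + 5) + (5/13)/(u - 8)


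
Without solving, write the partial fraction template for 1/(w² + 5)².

Repeated quadratic factor: (Pw + Q)/(w² + 5) + (Rw + S)/(w² + 5)²


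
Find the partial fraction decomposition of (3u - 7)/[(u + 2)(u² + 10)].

At u=-2: A = (3·(-2) - 7)/((-2)² + 10) = -13/14. B = -A = 13/14, C = 3 - (-2)·A = 8/7
Result: (-13/14)/(u + 2) + ((13/14)u + 8/7)/(u² + 10)


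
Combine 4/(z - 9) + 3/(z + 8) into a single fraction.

Common denominator (z - 9)(z + 8). Numerator: 4(z + 8) + 3(z - 9) = (4z + 32) + (3z - 27) = 7z + 5
Result: (7z + 5)/[(z - 9)(z + 8)]


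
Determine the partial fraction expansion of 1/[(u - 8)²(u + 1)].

Cover-up at u=-1: C = 1/(-1 - 8)² = 1/81. Cover-up at u=8: B = 1/(8 + 1) = 1/9. Comparing u² coeff: A = -C = -1/81
Result: (-1/81)/(u - 8) + (1/9)/(u - 8)² + (1/81)/(u + 1)


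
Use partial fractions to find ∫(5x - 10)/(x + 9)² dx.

Decompose: α = 5, β = 5·(-9) - 10 = -55, so (5x - 10)/(x + 9)² = 5/(x + 9) - 55/(x + 9)². Integrate: ∫ α/(x + 9) dx = 5 ln|(x + 9)|; ∫ β/(x + 9)² dx = 55/(x + 9). Sum: 5 ln|(x + 9)| + 55/(x + 9) + C


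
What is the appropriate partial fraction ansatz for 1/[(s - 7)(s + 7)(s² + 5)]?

Two linear + quadratic: α/(s - 7) + β/(s + 7) + (γs + δ)/(s² + 5)


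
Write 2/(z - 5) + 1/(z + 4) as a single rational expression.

Common denominator (z - 5)(z + 4). Numerator: 2(z + 4) + 1(z - 5) = (2z + 8) + (z - 5) = 3z + 3
Result: (3z + 3)/[(z - 5)(z + 4)]


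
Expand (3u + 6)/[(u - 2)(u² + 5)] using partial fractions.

At u=2: P = (3·2 + 6)/(2² + 5) = 4/3. Q = -P = -4/3, R = 3 - 2·P = 1/3
Result: (4/3)/(u - 2) - ((4/3)u - 1/3)/(u² + 5)


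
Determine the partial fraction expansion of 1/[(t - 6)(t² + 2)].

Cover-up at t = 6: A = 1/(6² + 2) = 1/38. Then B = -A = -1/38, C = -A·(0 + 6) = -3/19
Result: (1/38)/(t - 6) - ((1/38)t + 3/19)/(t² + 2)


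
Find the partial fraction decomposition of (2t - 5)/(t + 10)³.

(2t - 5) = P(t + 10)² + Q(t + 10) + R. At t = -10: R = 2·(-10) - 5 = -25. Coefficients: P = 0, Q = 2
Result: 2/(t + 10)² - 25/(t + 10)³


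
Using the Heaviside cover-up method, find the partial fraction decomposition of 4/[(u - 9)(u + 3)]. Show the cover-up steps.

Cover (u - 9): set u=9, get A = 4/(9 + 3) = 1/3. Cover (u + 3): set u=-3, get B = 4/(-3 - 9) = -1/3.
Result: (1/3)/(u - 9) - (1/3)/(u + 3)


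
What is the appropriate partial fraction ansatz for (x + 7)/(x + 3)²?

Repeated linear factor: α/(x + 3) + β/(x + 3)²


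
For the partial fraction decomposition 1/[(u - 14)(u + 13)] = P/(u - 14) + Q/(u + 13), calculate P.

Cover-up at u = 14: P = 1/(14 + 13) = 1/27


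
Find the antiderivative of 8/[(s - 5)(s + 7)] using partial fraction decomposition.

Decompose: 8/[(s - 5)(s + 7)] = (2/3)/(s - 5) - (2/3)/(s + 7). Integrate each term: (2/3) ln|(s - 5)| - (2/3) ln|(s + 7)| + C


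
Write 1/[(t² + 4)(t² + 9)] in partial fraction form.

Coefficient matching gives α = γ = 0, β = 1/(9-4) = 1/5, δ = -β = -1/5
Result: (1/5)/(t² + 4) - (1/5)/(t² + 9)


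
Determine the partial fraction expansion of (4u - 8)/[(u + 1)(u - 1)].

At u=-1: P = (4·(-1) - 8)/(-1 - 1) = 6. At u=1: Q = (4·1 - 8)/(1 + 1) = -2
Result: 6/(u + 1) - 2/(u - 1)


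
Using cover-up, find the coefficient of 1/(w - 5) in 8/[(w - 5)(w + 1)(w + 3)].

Cover (w - 5), set w=5: 8/[(5 + 1)(5 + 3)] = 1/6


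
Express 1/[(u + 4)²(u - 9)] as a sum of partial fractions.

Cover-up at u=9: R = 1/(9 + 4)² = 1/169. Cover-up at u=-4: Q = 1/(-4 - 9) = -1/13. Comparing u² coeff: P = -R = -1/169
Result: (-1/169)/(u + 4) - (1/13)/(u + 4)² + (1/169)/(u - 9)


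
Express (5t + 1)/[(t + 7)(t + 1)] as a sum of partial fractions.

At t=-7: α = (5·(-7) + 1)/(-7 + 1) = 17/3. At t=-1: β = (5·(-1) + 1)/(-1 + 7) = -2/3
Result: (17/3)/(t + 7) - (2/3)/(t + 1)


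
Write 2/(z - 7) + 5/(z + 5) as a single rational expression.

Common denominator (z - 7)(z + 5). Numerator: 2(z + 5) + 5(z - 7) = (2z + 10) + (5z - 35) = 7z - 25
Result: (7z - 25)/[(z - 7)(z + 5)]


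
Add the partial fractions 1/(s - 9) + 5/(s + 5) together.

Common denominator (s - 9)(s + 5). Numerator: 1(s + 5) + 5(s - 9) = (s + 5) + (5s - 45) = 6s - 40
Result: (6s - 40)/[(s - 9)(s + 5)]


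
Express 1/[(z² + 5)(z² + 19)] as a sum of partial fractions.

Coefficient matching gives A = C = 0, B = 1/(19-5) = 1/14, D = -B = -1/14
Result: (1/14)/(z² + 5) - (1/14)/(z² + 19)


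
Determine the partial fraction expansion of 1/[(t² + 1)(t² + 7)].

Coefficient matching gives P = R = 0, Q = 1/(7-1) = 1/6, S = -Q = -1/6
Result: (1/6)/(t² + 1) - (1/6)/(t² + 7)


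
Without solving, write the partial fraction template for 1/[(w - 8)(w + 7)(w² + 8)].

Two linear + quadratic: A/(w - 8) + B/(w + 7) + (Cw + D)/(w² + 8)


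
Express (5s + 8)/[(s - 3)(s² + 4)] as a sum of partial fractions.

At s=3: A = (5·3 + 8)/(3² + 4) = 23/13. B = -A = -23/13, C = 5 - 3·A = -4/13
Result: (23/13)/(s - 3) - ((23/13)s + 4/13)/(s² + 4)


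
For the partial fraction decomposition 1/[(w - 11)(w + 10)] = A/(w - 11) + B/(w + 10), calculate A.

Cover-up at w = 11: A = 1/(11 + 10) = 1/21


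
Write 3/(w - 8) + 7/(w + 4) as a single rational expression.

Common denominator (w - 8)(w + 4). Numerator: 3(w + 4) + 7(w - 8) = (3w + 12) + (7w - 56) = 10w - 44
Result: (10w - 44)/[(w - 8)(w + 4)]


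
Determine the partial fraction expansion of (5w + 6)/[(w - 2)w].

At w=2: A = (5·2 + 6)/(2 - 0) = 8. At w=0: B = (5·0 + 6)/(0 - 2) = -3
Result: 8/(w - 2) - 3/w


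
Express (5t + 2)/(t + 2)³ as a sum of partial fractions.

(5t + 2) = P(t + 2)² + Q(t + 2) + R. At t = -2: R = 5·(-2) + 2 = -8. Coefficients: P = 0, Q = 5
Result: 5/(t + 2)² - 8/(t + 2)³


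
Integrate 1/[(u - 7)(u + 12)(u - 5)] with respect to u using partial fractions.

Cover-up: P = 1/38, Q = 1/323, R = -1/34. Decomposition: (1/38)/(u - 7) + (1/323)/(u + 12) - (1/34)/(u - 5). Integrate each term: (1/38) ln|(u - 7)| + (1/323) ln|(u + 12)| - (1/34) ln|(u - 5)| + C


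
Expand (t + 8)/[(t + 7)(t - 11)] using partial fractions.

At t=-7: P = (1·(-7) + 8)/(-7 - 11) = -1/18. At t=11: Q = (1·11 + 8)/(11 + 7) = 19/18
Result: (-1/18)/(t + 7) + (19/18)/(t - 11)


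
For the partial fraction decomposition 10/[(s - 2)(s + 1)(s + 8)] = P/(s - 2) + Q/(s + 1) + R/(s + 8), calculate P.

Cover-up at s = 2: P = 10/[(2 + 1)(2 + 8)] = 10/[(3)(10)] = 10/30 = 1/3


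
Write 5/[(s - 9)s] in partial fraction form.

5/(s - 9)s = α/(s - 9) + β/s. α = 5/(9 - 0) = 5/9, β = 5/(0 - 9) = -5/9
Result: (5/9)/(s - 9) - (5/9)/s


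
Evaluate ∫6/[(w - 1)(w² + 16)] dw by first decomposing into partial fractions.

Cover-up at w=1: α = 6/(1²+16) = 6/17. Coeff matching: β = -6/17, γ = -6/17. Decomposition: (6/17)/(w - 1) - ((6/17)w + 6/17)/(w² + 16). Integrate: linear → ln, quadratic → (1/2)ln + arctan: (6/17) ln|(w - 1)| - (3/17) ln(w² + 16) - (3/34) arctan(w/4) + C


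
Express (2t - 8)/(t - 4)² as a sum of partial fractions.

(2t - 8) = α(t - 4) + β. At t = 4: β = 2·4 - 8 = 0. Coeff of t: α = 2
Result: 2/(t - 4)


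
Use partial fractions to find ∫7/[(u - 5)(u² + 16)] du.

Cover-up at u=5: P = 7/(5²+16) = 7/41. Coeff matching: Q = -7/41, R = -35/41. Decomposition: (7/41)/(u - 5) - ((7/41)u + 35/41)/(u² + 16). Integrate: linear → ln, quadratic → (1/2)ln + arctan: (7/41) ln|(u - 5)| - (7/82) ln(u² + 16) - (35/164) arctan(u/4) + C


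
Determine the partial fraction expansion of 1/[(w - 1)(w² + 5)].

Cover-up at w = 1: α = 1/(1² + 5) = 1/6. Then β = -α = -1/6, γ = -α·(0 + 1) = -1/6
Result: (1/6)/(w - 1) - ((1/6)w + 1/6)/(w² + 5)


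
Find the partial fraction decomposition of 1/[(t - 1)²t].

Cover-up at t=0: C = 1/(0 - 1)² = 1. Cover-up at t=1: B = 1/(1 - 0) = 1. Comparing t² coeff: A = -C = -1
Result: -1/(t - 1) + 1/(t - 1)² + 1/t


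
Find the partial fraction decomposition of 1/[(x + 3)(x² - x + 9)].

Cover-up at x = -3: A = 1/((-3)² - 1·(-3) + 9) = 1/21. Then B = -A = -1/21, C = -A·(-1 - 3) = 4/21
Result: (1/21)/(x + 3) - ((1/21)x - 4/21)/(x² - x + 9)


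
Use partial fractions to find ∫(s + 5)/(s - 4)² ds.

Decompose: A = 1, B = 1·4 + 5 = 9, so (s + 5)/(s - 4)² = 1/(s - 4) + 9/(s - 4)². Integrate: ∫ A/(s - 4) ds = ln|(s - 4)|; ∫ B/(s - 4)² ds = -9/(s - 4). Sum: ln|(s - 4)| - 9/(s - 4) + C


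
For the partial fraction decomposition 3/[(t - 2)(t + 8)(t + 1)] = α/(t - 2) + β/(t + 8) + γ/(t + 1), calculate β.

Cover-up at t = -8: β = 3/[(-8 - 2)(-8 + 1)] = 3/[(-10)(-7)] = 3/70


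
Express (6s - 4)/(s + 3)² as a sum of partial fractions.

(6s - 4) = α(s + 3) + β. At s = -3: β = 6·(-3) - 4 = -22. Coeff of s: α = 6
Result: 6/(s + 3) - 22/(s + 3)²


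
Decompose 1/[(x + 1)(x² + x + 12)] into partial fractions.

Cover-up at x = -1: A = 1/((-1)² + 1·(-1) + 12) = 1/12. Then B = -A = -1/12, C = -A·(1 - 1) = 0
Result: (1/12)/(x + 1) - ((1/12)x)/(x² + x + 12)


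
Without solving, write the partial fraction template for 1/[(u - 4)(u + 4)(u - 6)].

Three distinct linear factors: A/(u - 4) + B/(u + 4) + C/(u - 6)


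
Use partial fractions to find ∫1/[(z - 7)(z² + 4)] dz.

Cover-up at z=7: P = 1/(7²+4) = 1/53. Coeff matching: Q = -1/53, R = -7/53. Decomposition: (1/53)/(z - 7) - ((1/53)z + 7/53)/(z² + 4). Integrate: linear → ln, quadratic → (1/2)ln + arctan: (1/53) ln|(z - 7)| - (1/106) ln(z² + 4) - (7/106) arctan(z/2) + C


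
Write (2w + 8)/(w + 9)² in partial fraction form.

(2w + 8) = A(w + 9) + B. At w = -9: B = 2·(-9) + 8 = -10. Coeff of w: A = 2
Result: 2/(w + 9) - 10/(w + 9)²


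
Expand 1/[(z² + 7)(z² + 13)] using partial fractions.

Coefficient matching gives α = γ = 0, β = 1/(13-7) = 1/6, δ = -β = -1/6
Result: (1/6)/(z² + 7) - (1/6)/(z² + 13)


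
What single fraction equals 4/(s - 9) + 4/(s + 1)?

Common denominator (s - 9)(s + 1). Numerator: 4(s + 1) + 4(s - 9) = (4s + 4) + (4s - 36) = 8s - 32
Result: (8s - 32)/[(s - 9)(s + 1)]


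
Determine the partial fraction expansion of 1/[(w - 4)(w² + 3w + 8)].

Cover-up at w = 4: P = 1/(4² + 3·4 + 8) = 1/36. Then Q = -P = -1/36, R = -P·(3 + 4) = -7/36
Result: (1/36)/(w - 4) - ((1/36)w + 7/36)/(w² + 3w + 8)


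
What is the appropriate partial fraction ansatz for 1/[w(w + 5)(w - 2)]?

Three distinct linear factors: P/w + Q/(w + 5) + R/(w - 2)


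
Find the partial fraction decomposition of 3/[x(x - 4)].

3/x(x - 4) = α/x + β/(x - 4). α = 3/(0 - 4) = -3/4, β = 3/(4 - 0) = 3/4
Result: (-3/4)/x + (3/4)/(x - 4)


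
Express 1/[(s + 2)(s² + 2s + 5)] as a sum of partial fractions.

Cover-up at s = -2: α = 1/((-2)² + 2·(-2) + 5) = 1/5. Then β = -α = -1/5, γ = -α·(2 - 2) = 0
Result: (1/5)/(s + 2) - ((1/5)s)/(s² + 2s + 5)


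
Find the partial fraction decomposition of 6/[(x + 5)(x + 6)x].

Using cover-up method: α = -6/5, β = 1, γ = 1/5
Result: (-6/5)/(x + 5) + 1/(x + 6) + (1/5)/x


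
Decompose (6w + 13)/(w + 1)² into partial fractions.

(6w + 13) = A(w + 1) + B. At w = -1: B = 6·(-1) + 13 = 7. Coeff of w: A = 6
Result: 6/(w + 1) + 7/(w + 1)²


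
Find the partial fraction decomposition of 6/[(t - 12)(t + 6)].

6/(t - 12)(t + 6) = α/(t - 12) + β/(t + 6). α = 6/(12 + 6) = 1/3, β = 6/(-6 - 12) = -1/3
Result: (1/3)/(t - 12) - (1/3)/(t + 6)


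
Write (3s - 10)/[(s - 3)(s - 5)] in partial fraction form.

At s=3: A = (3·3 - 10)/(3 - 5) = 1/2. At s=5: B = (3·5 - 10)/(5 - 3) = 5/2
Result: (1/2)/(s - 3) + (5/2)/(s - 5)


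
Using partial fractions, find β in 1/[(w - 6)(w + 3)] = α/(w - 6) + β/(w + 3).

Cover-up at w = -3: β = 1/(-3 - 6) = -1/9


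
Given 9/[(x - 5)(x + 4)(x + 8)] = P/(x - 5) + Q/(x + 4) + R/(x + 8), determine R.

Cover-up at x = -8: R = 9/[(-8 - 5)(-8 + 4)] = 9/[(-13)(-4)] = 9/52


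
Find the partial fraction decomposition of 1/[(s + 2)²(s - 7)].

Cover-up at s=7: γ = 1/(7 + 2)² = 1/81. Cover-up at s=-2: β = 1/(-2 - 7) = -1/9. Comparing s² coeff: α = -γ = -1/81
Result: (-1/81)/(s + 2) - (1/9)/(s + 2)² + (1/81)/(s - 7)


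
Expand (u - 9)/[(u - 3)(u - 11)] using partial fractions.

At u=3: A = (1·3 - 9)/(3 - 11) = 3/4. At u=11: B = (1·11 - 9)/(11 - 3) = 1/4
Result: (3/4)/(u - 3) + (1/4)/(u - 11)


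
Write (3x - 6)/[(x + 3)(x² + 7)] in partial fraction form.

At x=-3: P = (3·(-3) - 6)/((-3)² + 7) = -15/16. Q = -P = 15/16, R = 3 - (-3)·P = 3/16
Result: (-15/16)/(x + 3) + ((15/16)x + 3/16)/(x² + 7)


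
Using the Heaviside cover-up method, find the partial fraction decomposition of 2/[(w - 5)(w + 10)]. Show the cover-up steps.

Cover (w - 5): set w=5, get α = 2/(5 + 10) = 2/15. Cover (w + 10): set w=-10, get β = 2/(-10 - 5) = -2/15.
Result: (2/15)/(w - 5) - (2/15)/(w + 10)


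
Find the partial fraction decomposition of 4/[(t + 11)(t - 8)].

4/(t + 11)(t - 8) = P/(t + 11) + Q/(t - 8). P = 4/(-11 - 8) = -4/19, Q = 4/(8 + 11) = 4/19
Result: (-4/19)/(t + 11) + (4/19)/(t - 8)


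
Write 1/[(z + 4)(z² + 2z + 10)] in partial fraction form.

Cover-up at z = -4: α = 1/((-4)² + 2·(-4) + 10) = 1/18. Then β = -α = -1/18, γ = -α·(2 - 4) = 1/9
Result: (1/18)/(z + 4) - ((1/18)z - 1/9)/(z² + 2z + 10)


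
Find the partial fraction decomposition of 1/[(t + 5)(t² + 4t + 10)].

Cover-up at t = -5: A = 1/((-5)² + 4·(-5) + 10) = 1/15. Then B = -A = -1/15, C = -A·(4 - 5) = 1/15
Result: (1/15)/(t + 5) - ((1/15)t - 1/15)/(t² + 4t + 10)


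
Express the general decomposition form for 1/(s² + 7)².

Repeated quadratic factor: (αs + β)/(s² + 7) + (γs + δ)/(s² + 7)²


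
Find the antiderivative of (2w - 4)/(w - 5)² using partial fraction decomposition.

Decompose: α = 2, β = 2·5 - 4 = 6, so (2w - 4)/(w - 5)² = 2/(w - 5) + 6/(w - 5)². Integrate: ∫ α/(w - 5) dw = 2 ln|(w - 5)|; ∫ β/(w - 5)² dw = -6/(w - 5). Sum: 2 ln|(w - 5)| - 6/(w - 5) + C


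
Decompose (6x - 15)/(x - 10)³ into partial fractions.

(6x - 15) = α(x - 10)² + β(x - 10) + γ. At x = 10: γ = 6·10 - 15 = 45. Coefficients: α = 0, β = 6
Result: 6/(x - 10)² + 45/(x - 10)³


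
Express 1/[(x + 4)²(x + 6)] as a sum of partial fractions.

Cover-up at x=-6: C = 1/(-6 + 4)² = 1/4. Cover-up at x=-4: B = 1/(-4 + 6) = 1/2. Comparing x² coeff: A = -C = -1/4
Result: (-1/4)/(x + 4) + (1/2)/(x + 4)² + (1/4)/(x + 6)


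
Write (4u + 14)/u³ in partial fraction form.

(4u + 14) = Pu² + Qu + R. At u = 0: R = 4·0 + 14 = 14. Coefficients: P = 0, Q = 4
Result: 4/u² + 14/u³


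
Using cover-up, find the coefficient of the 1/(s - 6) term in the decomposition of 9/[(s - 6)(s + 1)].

Cover (s - 6), set s=6: 9/((s + 1) at s=6) = 9/(7) = 9/7


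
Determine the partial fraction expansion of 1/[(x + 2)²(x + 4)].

Cover-up at x=-4: C = 1/(-4 + 2)² = 1/4. Cover-up at x=-2: B = 1/(-2 + 4) = 1/2. Comparing x² coeff: A = -C = -1/4
Result: (-1/4)/(x + 2) + (1/2)/(x + 2)² + (1/4)/(x + 4)


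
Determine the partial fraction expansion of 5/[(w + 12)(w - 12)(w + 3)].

Using cover-up method: A = 5/216, B = 1/72, C = -1/27
Result: (5/216)/(w + 12) + (1/72)/(w - 12) - (1/27)/(w + 3)


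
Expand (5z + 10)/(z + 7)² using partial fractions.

(5z + 10) = A(z + 7) + B. At z = -7: B = 5·(-7) + 10 = -25. Coeff of z: A = 5
Result: 5/(z + 7) - 25/(z + 7)²


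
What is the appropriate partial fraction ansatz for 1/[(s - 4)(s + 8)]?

Distinct linear factors: α/(s - 4) + β/(s + 8)


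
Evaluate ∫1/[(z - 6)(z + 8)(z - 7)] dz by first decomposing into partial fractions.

Cover-up: A = -1/14, B = 1/210, C = 1/15. Decomposition: (-1/14)/(z - 6) + (1/210)/(z + 8) + (1/15)/(z - 7). Integrate each term: (-1/14) ln|(z - 6)| + (1/210) ln|(z + 8)| + (1/15) ln|(z - 7)| + C


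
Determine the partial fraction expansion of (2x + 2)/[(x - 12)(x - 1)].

At x=12: P = (2·12 + 2)/(12 - 1) = 26/11. At x=1: Q = (2·1 + 2)/(1 - 12) = -4/11
Result: (26/11)/(x - 12) - (4/11)/(x - 1)


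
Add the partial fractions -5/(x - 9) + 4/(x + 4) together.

Common denominator (x - 9)(x + 4). Numerator: -5(x + 4) + 4(x - 9) = (-5x - 20) + (4x - 36) = -x - 56
Result: (-x - 56)/[(x - 9)(x + 4)]


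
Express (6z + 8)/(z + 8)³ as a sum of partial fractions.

(6z + 8) = α(z + 8)² + β(z + 8) + γ. At z = -8: γ = 6·(-8) + 8 = -40. Coefficients: α = 0, β = 6
Result: 6/(z + 8)² - 40/(z + 8)³


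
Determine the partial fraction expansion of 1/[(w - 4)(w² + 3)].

Cover-up at w = 4: A = 1/(4² + 3) = 1/19. Then B = -A = -1/19, C = -A·(0 + 4) = -4/19
Result: (1/19)/(w - 4) - ((1/19)w + 4/19)/(w² + 3)


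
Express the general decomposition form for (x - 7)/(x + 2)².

Repeated linear factor: A/(x + 2) + B/(x + 2)²


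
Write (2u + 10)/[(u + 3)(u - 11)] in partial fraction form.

At u=-3: α = (2·(-3) + 10)/(-3 - 11) = -2/7. At u=11: β = (2·11 + 10)/(11 + 3) = 16/7
Result: (-2/7)/(u + 3) + (16/7)/(u - 11)


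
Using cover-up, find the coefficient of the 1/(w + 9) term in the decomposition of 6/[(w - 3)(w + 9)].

Cover (w + 9), set w=-9: 6/((w - 3) at w=-9) = 6/(-12) = -1/2


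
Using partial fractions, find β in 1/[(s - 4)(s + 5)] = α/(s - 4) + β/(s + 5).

Cover-up at s = -5: β = 1/(-5 - 4) = -1/9


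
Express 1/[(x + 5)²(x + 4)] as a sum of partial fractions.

Cover-up at x=-4: R = 1/(-4 + 5)² = 1. Cover-up at x=-5: Q = 1/(-5 + 4) = -1. Comparing x² coeff: P = -R = -1
Result: -1/(x + 5) - 1/(x + 5)² + 1/(x + 4)


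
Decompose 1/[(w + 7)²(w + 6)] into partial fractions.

Cover-up at w=-6: R = 1/(-6 + 7)² = 1. Cover-up at w=-7: Q = 1/(-7 + 6) = -1. Comparing w² coeff: P = -R = -1
Result: -1/(w + 7) - 1/(w + 7)² + 1/(w + 6)


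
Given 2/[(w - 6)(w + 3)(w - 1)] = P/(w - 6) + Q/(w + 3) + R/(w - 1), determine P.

Cover-up at w = 6: P = 2/[(6 + 3)(6 - 1)] = 2/[(9)(5)] = 2/45


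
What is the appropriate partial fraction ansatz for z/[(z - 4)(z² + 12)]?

Linear + irreducible quadratic: α/(z - 4) + (βz + γ)/(z² + 12)


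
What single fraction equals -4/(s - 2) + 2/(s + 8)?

Common denominator (s - 2)(s + 8). Numerator: -4(s + 8) + 2(s - 2) = (-4s - 32) + (2s - 4) = -2s - 36
Result: (-2s - 36)/[(s - 2)(s + 8)]


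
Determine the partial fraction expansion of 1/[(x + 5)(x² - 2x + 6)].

Cover-up at x = -5: α = 1/((-5)² - 2·(-5) + 6) = 1/41. Then β = -α = -1/41, γ = -α·(-2 - 5) = 7/41
Result: (1/41)/(x + 5) - ((1/41)x - 7/41)/(x² - 2x + 6)


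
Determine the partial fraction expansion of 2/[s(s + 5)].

2/s(s + 5) = α/s + β/(s + 5). α = 2/(0 + 5) = 2/5, β = 2/(-5 - 0) = -2/5
Result: (2/5)/s - (2/5)/(s + 5)


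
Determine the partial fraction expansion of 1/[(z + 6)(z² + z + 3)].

Cover-up at z = -6: A = 1/((-6)² + 1·(-6) + 3) = 1/33. Then B = -A = -1/33, C = -A·(1 - 6) = 5/33
Result: (1/33)/(z + 6) - ((1/33)z - 5/33)/(z² + z + 3)


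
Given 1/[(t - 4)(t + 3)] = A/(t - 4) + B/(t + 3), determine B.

Cover-up at t = -3: B = 1/(-3 - 4) = -1/7


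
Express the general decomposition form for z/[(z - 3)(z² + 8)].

Linear + irreducible quadratic: α/(z - 3) + (βz + γ)/(z² + 8)


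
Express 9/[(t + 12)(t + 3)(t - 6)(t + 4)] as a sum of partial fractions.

Using Heaviside cover-up: (-1/144)/(t + 12) - (1/9)/(t + 3) + (1/180)/(t - 6) + (9/80)/(t + 4)


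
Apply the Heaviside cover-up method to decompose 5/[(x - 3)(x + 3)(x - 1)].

Cover (x - 3), x=3: α = 5/[(3 + 3)(3 - 1)] = 5/12. Cover (x + 3), x=-3: β = 5/[(-3 - 3)(-3 - 1)] = 5/24. Cover (x - 1), x=1: γ = 5/[(1 - 3)(1 + 3)] = -5/8.
Result: (5/12)/(x - 3) + (5/24)/(x + 3) - (5/8)/(x - 1)


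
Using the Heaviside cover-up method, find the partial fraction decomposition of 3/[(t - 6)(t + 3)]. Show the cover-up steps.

Cover (t - 6): set t=6, get P = 3/(6 + 3) = 1/3. Cover (t + 3): set t=-3, get Q = 3/(-3 - 6) = -1/3.
Result: (1/3)/(t - 6) - (1/3)/(t + 3)


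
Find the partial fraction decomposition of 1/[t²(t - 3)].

Cover-up at t=3: γ = 1/(3 - 0)² = 1/9. Cover-up at t=0: β = 1/(0 - 3) = -1/3. Comparing t² coeff: α = -γ = -1/9
Result: (-1/9)/t - (1/3)/t² + (1/9)/(t - 3)


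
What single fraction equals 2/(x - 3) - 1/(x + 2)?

Common denominator (x - 3)(x + 2). Numerator: 2(x + 2) - 1(x - 3) = (2x + 4) - (x - 3) = x + 7
Result: (x + 7)/[(x - 3)(x + 2)]


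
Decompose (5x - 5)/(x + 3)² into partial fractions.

(5x - 5) = α(x + 3) + β. At x = -3: β = 5·(-3) - 5 = -20. Coeff of x: α = 5
Result: 5/(x + 3) - 20/(x + 3)²


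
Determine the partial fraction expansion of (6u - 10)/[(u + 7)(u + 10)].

At u=-7: P = (6·(-7) - 10)/(-7 + 10) = -52/3. At u=-10: Q = (6·(-10) - 10)/(-10 + 7) = 70/3
Result: (-52/3)/(u + 7) + (70/3)/(u + 10)


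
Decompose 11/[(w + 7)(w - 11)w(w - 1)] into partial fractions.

Using Heaviside cover-up: (-11/1008)/(w + 7) + (1/180)/(w - 11) + (1/7)/w - (11/80)/(w - 1)


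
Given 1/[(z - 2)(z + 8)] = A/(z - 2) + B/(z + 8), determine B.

Cover-up at z = -8: B = 1/(-8 - 2) = -1/10


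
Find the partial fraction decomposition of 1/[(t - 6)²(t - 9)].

Cover-up at t=9: γ = 1/(9 - 6)² = 1/9. Cover-up at t=6: β = 1/(6 - 9) = -1/3. Comparing t² coeff: α = -γ = -1/9
Result: (-1/9)/(t - 6) - (1/3)/(t - 6)² + (1/9)/(t - 9)


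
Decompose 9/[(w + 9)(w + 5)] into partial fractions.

9/(w + 9)(w + 5) = α/(w + 9) + β/(w + 5). α = 9/(-9 + 5) = -9/4, β = 9/(-5 + 9) = 9/4
Result: (-9/4)/(w + 9) + (9/4)/(w + 5)


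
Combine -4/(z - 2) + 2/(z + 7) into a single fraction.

Common denominator (z - 2)(z + 7). Numerator: -4(z + 7) + 2(z - 2) = (-4z - 28) + (2z - 4) = -2z - 32
Result: (-2z - 32)/[(z - 2)(z + 7)]


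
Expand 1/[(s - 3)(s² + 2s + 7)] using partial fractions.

Cover-up at s = 3: A = 1/(3² + 2·3 + 7) = 1/22. Then B = -A = -1/22, C = -A·(2 + 3) = -5/22
Result: (1/22)/(s - 3) - ((1/22)s + 5/22)/(s² + 2s + 7)


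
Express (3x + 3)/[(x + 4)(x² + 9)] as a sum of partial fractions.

At x=-4: α = (3·(-4) + 3)/((-4)² + 9) = -9/25. β = -α = 9/25, γ = 3 - (-4)·α = 39/25
Result: (-9/25)/(x + 4) + ((9/25)x + 39/25)/(x² + 9)


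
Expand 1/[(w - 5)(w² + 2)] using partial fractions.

Cover-up at w = 5: A = 1/(5² + 2) = 1/27. Then B = -A = -1/27, C = -A·(0 + 5) = -5/27
Result: (1/27)/(w - 5) - ((1/27)w + 5/27)/(w² + 2)


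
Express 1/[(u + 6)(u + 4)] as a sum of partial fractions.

1/(u + 6)(u + 4) = P/(u + 6) + Q/(u + 4). P = 1/(-6 + 4) = -1/2, Q = 1/(-4 + 6) = 1/2
Result: (-1/2)/(u + 6) + (1/2)/(u + 4)


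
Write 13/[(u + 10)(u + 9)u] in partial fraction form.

Using cover-up method: P = 13/10, Q = -13/9, R = 13/90
Result: (13/10)/(u + 10) - (13/9)/(u + 9) + (13/90)/u


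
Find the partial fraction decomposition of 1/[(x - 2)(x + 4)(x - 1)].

Using cover-up method: A = 1/6, B = 1/30, C = -1/5
Result: (1/6)/(x - 2) + (1/30)/(x + 4) - (1/5)/(x - 1)


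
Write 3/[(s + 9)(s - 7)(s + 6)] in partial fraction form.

Using cover-up method: A = 1/16, B = 3/208, C = -1/13
Result: (1/16)/(s + 9) + (3/208)/(s - 7) - (1/13)/(s + 6)


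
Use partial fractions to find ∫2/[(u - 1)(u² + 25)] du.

Cover-up at u=1: A = 2/(1²+25) = 1/13. Coeff matching: B = -1/13, C = -1/13. Decomposition: (1/13)/(u - 1) - ((1/13)u + 1/13)/(u² + 25). Integrate: linear → ln, quadratic → (1/2)ln + arctan: (1/13) ln|(u - 1)| - (1/26) ln(u² + 25) - (1/65) arctan(u/5) + C


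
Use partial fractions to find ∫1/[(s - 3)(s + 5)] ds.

Decompose: 1/[(s - 3)(s + 5)] = (1/8)/(s - 3) - (1/8)/(s + 5). Integrate each term: (1/8) ln|(s - 3)| - (1/8) ln|(s + 5)| + C


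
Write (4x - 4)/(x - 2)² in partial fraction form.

(4x - 4) = α(x - 2) + β. At x = 2: β = 4·2 - 4 = 4. Coeff of x: α = 4
Result: 4/(x - 2) + 4/(x - 2)²


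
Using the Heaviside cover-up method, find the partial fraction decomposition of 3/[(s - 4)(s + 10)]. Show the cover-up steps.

Cover (s - 4): set s=4, get α = 3/(4 + 10) = 3/14. Cover (s + 10): set s=-10, get β = 3/(-10 - 4) = -3/14.
Result: (3/14)/(s - 4) - (3/14)/(s + 10)


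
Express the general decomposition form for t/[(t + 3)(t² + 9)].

Linear + irreducible quadratic: A/(t + 3) + (Bt + C)/(t² + 9)


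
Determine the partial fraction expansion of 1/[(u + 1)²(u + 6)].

Cover-up at u=-6: γ = 1/(-6 + 1)² = 1/25. Cover-up at u=-1: β = 1/(-1 + 6) = 1/5. Comparing u² coeff: α = -γ = -1/25
Result: (-1/25)/(u + 1) + (1/5)/(u + 1)² + (1/25)/(u + 6)


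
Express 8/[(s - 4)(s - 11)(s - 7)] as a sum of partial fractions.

Using cover-up method: A = 8/21, B = 2/7, C = -2/3
Result: (8/21)/(s - 4) + (2/7)/(s - 11) - (2/3)/(s - 7)


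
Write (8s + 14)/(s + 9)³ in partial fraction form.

(8s + 14) = P(s + 9)² + Q(s + 9) + R. At s = -9: R = 8·(-9) + 14 = -58. Coefficients: P = 0, Q = 8
Result: 8/(s + 9)² - 58/(s + 9)³


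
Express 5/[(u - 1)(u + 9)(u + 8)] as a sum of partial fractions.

Using cover-up method: P = 1/18, Q = 1/2, R = -5/9
Result: (1/18)/(u - 1) + (1/2)/(u + 9) - (5/9)/(u + 8)


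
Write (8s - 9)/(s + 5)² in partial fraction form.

(8s - 9) = A(s + 5) + B. At s = -5: B = 8·(-5) - 9 = -49. Coeff of s: A = 8
Result: 8/(s + 5) - 49/(s + 5)²


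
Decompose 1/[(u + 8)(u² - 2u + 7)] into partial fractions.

Cover-up at u = -8: α = 1/((-8)² - 2·(-8) + 7) = 1/87. Then β = -α = -1/87, γ = -α·(-2 - 8) = 10/87
Result: (1/87)/(u + 8) - ((1/87)u - 10/87)/(u² - 2u + 7)


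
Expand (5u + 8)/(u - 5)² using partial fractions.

(5u + 8) = α(u - 5) + β. At u = 5: β = 5·5 + 8 = 33. Coeff of u: α = 5
Result: 5/(u - 5) + 33/(u - 5)²


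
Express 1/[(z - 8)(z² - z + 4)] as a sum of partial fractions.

Cover-up at z = 8: A = 1/(8² - 1·8 + 4) = 1/60. Then B = -A = -1/60, C = -A·(-1 + 8) = -7/60
Result: (1/60)/(z - 8) - ((1/60)z + 7/60)/(z² - z + 4)


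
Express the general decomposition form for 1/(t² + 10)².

Repeated quadratic factor: (Pt + Q)/(t² + 10) + (Rt + S)/(t² + 10)²


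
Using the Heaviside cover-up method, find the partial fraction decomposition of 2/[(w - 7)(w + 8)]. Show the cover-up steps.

Cover (w - 7): set w=7, get A = 2/(7 + 8) = 2/15. Cover (w + 8): set w=-8, get B = 2/(-8 - 7) = -2/15.
Result: (2/15)/(w - 7) - (2/15)/(w + 8)


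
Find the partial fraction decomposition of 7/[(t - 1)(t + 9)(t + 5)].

Using cover-up method: α = 7/60, β = 7/40, γ = -7/24
Result: (7/60)/(t - 1) + (7/40)/(t + 9) - (7/24)/(t + 5)


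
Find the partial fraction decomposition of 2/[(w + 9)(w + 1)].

2/(w + 9)(w + 1) = A/(w + 9) + B/(w + 1). A = 2/(-9 + 1) = -1/4, B = 2/(-1 + 9) = 1/4
Result: (-1/4)/(w + 9) + (1/4)/(w + 1)


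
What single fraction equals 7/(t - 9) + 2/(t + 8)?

Common denominator (t - 9)(t + 8). Numerator: 7(t + 8) + 2(t - 9) = (7t + 56) + (2t - 18) = 9t + 38
Result: (9t + 38)/[(t - 9)(t + 8)]


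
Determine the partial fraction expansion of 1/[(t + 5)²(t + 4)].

Cover-up at t=-4: R = 1/(-4 + 5)² = 1. Cover-up at t=-5: Q = 1/(-5 + 4) = -1. Comparing t² coeff: P = -R = -1
Result: -1/(t + 5) - 1/(t + 5)² + 1/(t + 4)


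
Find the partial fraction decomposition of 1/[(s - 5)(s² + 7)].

Cover-up at s = 5: α = 1/(5² + 7) = 1/32. Then β = -α = -1/32, γ = -α·(0 + 5) = -5/32
Result: (1/32)/(s - 5) - ((1/32)s + 5/32)/(s² + 7)


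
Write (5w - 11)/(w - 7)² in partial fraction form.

(5w - 11) = α(w - 7) + β. At w = 7: β = 5·7 - 11 = 24. Coeff of w: α = 5
Result: 5/(w - 7) + 24/(w - 7)²


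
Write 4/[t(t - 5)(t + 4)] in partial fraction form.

Using cover-up method: α = -1/5, β = 4/45, γ = 1/9
Result: (-1/5)/t + (4/45)/(t - 5) + (1/9)/(t + 4)


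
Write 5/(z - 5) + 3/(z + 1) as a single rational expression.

Common denominator (z - 5)(z + 1). Numerator: 5(z + 1) + 3(z - 5) = (5z + 5) + (3z - 15) = 8z - 10
Result: (8z - 10)/[(z - 5)(z + 1)]


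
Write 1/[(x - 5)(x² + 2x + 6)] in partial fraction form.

Cover-up at x = 5: A = 1/(5² + 2·5 + 6) = 1/41. Then B = -A = -1/41, C = -A·(2 + 5) = -7/41
Result: (1/41)/(x - 5) - ((1/41)x + 7/41)/(x² + 2x + 6)


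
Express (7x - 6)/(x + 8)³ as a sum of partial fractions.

(7x - 6) = A(x + 8)² + B(x + 8) + C. At x = -8: C = 7·(-8) - 6 = -62. Coefficients: A = 0, B = 7
Result: 7/(x + 8)² - 62/(x + 8)³


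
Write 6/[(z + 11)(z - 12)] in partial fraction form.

6/(z + 11)(z - 12) = A/(z + 11) + B/(z - 12). A = 6/(-11 - 12) = -6/23, B = 6/(12 + 11) = 6/23
Result: (-6/23)/(z + 11) + (6/23)/(z - 12)


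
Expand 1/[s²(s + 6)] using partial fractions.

Cover-up at s=-6: R = 1/(-6 - 0)² = 1/36. Cover-up at s=0: Q = 1/(0 + 6) = 1/6. Comparing s² coeff: P = -R = -1/36
Result: (-1/36)/s + (1/6)/s² + (1/36)/(s + 6)


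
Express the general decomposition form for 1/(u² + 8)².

Repeated quadratic factor: (Pu + Q)/(u² + 8) + (Ru + S)/(u² + 8)²


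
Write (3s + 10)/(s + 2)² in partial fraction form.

(3s + 10) = P(s + 2) + Q. At s = -2: Q = 3·(-2) + 10 = 4. Coeff of s: P = 3
Result: 3/(s + 2) + 4/(s + 2)²


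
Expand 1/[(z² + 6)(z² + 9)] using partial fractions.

Coefficient matching gives A = C = 0, B = 1/(9-6) = 1/3, D = -B = -1/3
Result: (1/3)/(z² + 6) - (1/3)/(z² + 9)


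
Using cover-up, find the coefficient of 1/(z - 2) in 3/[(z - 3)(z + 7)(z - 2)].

Cover (z - 2), set z=2: 3/[(2 - 3)(2 + 7)] = -1/3


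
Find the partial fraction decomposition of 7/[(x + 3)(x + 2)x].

Using cover-up method: α = 7/3, β = -7/2, γ = 7/6
Result: (7/3)/(x + 3) - (7/2)/(x + 2) + (7/6)/x


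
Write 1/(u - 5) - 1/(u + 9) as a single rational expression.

Common denominator (u - 5)(u + 9). Numerator: 1(u + 9) - 1(u - 5) = (u + 9) - (u - 5) = 14
Result: (14)/[(u - 5)(u + 9)]


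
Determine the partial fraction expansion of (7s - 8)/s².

(7s - 8) = Ps + Q. At s = 0: Q = 7·0 - 8 = -8. Coeff of s: P = 7
Result: 7/s - 8/s²


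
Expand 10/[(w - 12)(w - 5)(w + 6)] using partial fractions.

Using cover-up method: A = 5/63, B = -10/77, C = 5/99
Result: (5/63)/(w - 12) - (10/77)/(w - 5) + (5/99)/(w + 6)


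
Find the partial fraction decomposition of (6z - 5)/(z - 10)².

(6z - 5) = P(z - 10) + Q. At z = 10: Q = 6·10 - 5 = 55. Coeff of z: P = 6
Result: 6/(z - 10) + 55/(z - 10)²


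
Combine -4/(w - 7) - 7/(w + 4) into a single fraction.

Common denominator (w - 7)(w + 4). Numerator: -4(w + 4) - 7(w - 7) = (-4w - 16) - (7w - 49) = -11w + 33
Result: (-11w + 33)/[(w - 7)(w + 4)]


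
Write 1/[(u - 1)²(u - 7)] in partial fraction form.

Cover-up at u=7: C = 1/(7 - 1)² = 1/36. Cover-up at u=1: B = 1/(1 - 7) = -1/6. Comparing u² coeff: A = -C = -1/36
Result: (-1/36)/(u - 1) - (1/6)/(u - 1)² + (1/36)/(u - 7)


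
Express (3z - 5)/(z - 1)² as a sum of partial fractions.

(3z - 5) = P(z - 1) + Q. At z = 1: Q = 3·1 - 5 = -2. Coeff of z: P = 3
Result: 3/(z - 1) - 2/(z - 1)²


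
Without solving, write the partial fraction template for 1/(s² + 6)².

Repeated quadratic factor: (αs + β)/(s² + 6) + (γs + δ)/(s² + 6)²


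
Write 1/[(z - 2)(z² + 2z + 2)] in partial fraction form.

Cover-up at z = 2: A = 1/(2² + 2·2 + 2) = 1/10. Then B = -A = -1/10, C = -A·(2 + 2) = -2/5
Result: (1/10)/(z - 2) - ((1/10)z + 2/5)/(z² + 2z + 2)


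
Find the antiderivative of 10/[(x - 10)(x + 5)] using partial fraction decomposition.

Decompose: 10/[(x - 10)(x + 5)] = (2/3)/(x - 10) - (2/3)/(x + 5). Integrate each term: (2/3) ln|(x - 10)| - (2/3) ln|(x + 5)| + C


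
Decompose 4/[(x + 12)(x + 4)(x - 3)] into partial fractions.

Using cover-up method: A = 1/30, B = -1/14, C = 4/105
Result: (1/30)/(x + 12) - (1/14)/(x + 4) + (4/105)/(x - 3)


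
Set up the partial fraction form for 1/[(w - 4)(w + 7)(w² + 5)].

Two linear + quadratic: α/(w - 4) + β/(w + 7) + (γw + δ)/(w² + 5)


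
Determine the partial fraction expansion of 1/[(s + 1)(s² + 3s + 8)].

Cover-up at s = -1: P = 1/((-1)² + 3·(-1) + 8) = 1/6. Then Q = -P = -1/6, R = -P·(3 - 1) = -1/3
Result: (1/6)/(s + 1) - ((1/6)s + 1/3)/(s² + 3s + 8)


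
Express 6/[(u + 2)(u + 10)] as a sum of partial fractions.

6/(u + 2)(u + 10) = P/(u + 2) + Q/(u + 10). P = 6/(-2 + 10) = 3/4, Q = 6/(-10 + 2) = -3/4
Result: (3/4)/(u + 2) - (3/4)/(u + 10)


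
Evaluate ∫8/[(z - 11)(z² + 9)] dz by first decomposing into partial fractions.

Cover-up at z=11: α = 8/(11²+9) = 4/65. Coeff matching: β = -4/65, γ = -44/65. Decomposition: (4/65)/(z - 11) - ((4/65)z + 44/65)/(z² + 9). Integrate: linear → ln, quadratic → (1/2)ln + arctan: (4/65) ln|(z - 11)| - (2/65) ln(z² + 9) - (44/195) arctan(z/3) + C


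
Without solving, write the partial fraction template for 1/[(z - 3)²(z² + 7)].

Repeated linear + quadratic: α/(z - 3) + β/(z - 3)² + (γz + δ)/(z² + 7)


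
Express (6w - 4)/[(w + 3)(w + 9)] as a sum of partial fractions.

At w=-3: α = (6·(-3) - 4)/(-3 + 9) = -11/3. At w=-9: β = (6·(-9) - 4)/(-9 + 3) = 29/3
Result: (-11/3)/(w + 3) + (29/3)/(w + 9)


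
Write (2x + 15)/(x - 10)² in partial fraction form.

(2x + 15) = P(x - 10) + Q. At x = 10: Q = 2·10 + 15 = 35. Coeff of x: P = 2
Result: 2/(x - 10) + 35/(x - 10)²


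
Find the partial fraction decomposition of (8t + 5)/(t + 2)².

(8t + 5) = A(t + 2) + B. At t = -2: B = 8·(-2) + 5 = -11. Coeff of t: A = 8
Result: 8/(t + 2) - 11/(t + 2)²


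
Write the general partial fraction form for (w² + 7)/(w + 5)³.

Repeated linear factor (power 3): α/(w + 5) + β/(w + 5)² + γ/(w + 5)³
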